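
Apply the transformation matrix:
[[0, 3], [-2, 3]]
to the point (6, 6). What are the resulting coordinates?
(18, 6)

Matrix multiplication:
[[0, 3], [-2, 3]] × [6, 6]ᵀ
= [0×6 + 3×6, -2×6 + 3×6]ᵀ
= [18.0000, 6.0000]ᵀ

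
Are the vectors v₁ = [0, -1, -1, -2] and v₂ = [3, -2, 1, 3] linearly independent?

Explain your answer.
Yes, linearly independent

Two vectors are linearly dependent iff one is a scalar multiple of the other.
No single scalar k satisfies v₂ = k·v₁ (the ratios of corresponding entries disagree), so v₁ and v₂ are linearly independent.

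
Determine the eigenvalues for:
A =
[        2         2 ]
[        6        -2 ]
λ = -4, 4

Solve det(A - λI) = 0. For a 2×2 matrix the characteristic equation is λ² - (trace)λ + det = 0.
trace(A) = a + d = 2 - 2 = 0.
det(A) = a*d - b*c = (2)*(-2) - (2)*(6) = -4 - 12 = -16.
Characteristic equation: λ² - (0)λ + (-16) = 0.
Discriminant = (0)² - 4*(-16) = 0 + 64 = 64.
λ = (0 ± √64) / 2 = (0 ± 8) / 2 = -4, 4.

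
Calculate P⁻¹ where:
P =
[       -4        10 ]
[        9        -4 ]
det(P) = -74
P⁻¹ =
[     2/37      5/37 ]
[     9/74      2/37 ]

For a 2×2 matrix P = [[a, b], [c, d]] with det(P) ≠ 0, P⁻¹ = (1/det(P)) * [[d, -b], [-c, a]].
det(P) = (-4)*(-4) - (10)*(9) = 16 - 90 = -74.
P⁻¹ = (1/-74) * [[-4, -10], [-9, -4]].
Dividing each entry by -74 and reducing:
P⁻¹ =
[     2/37      5/37 ]
[     9/74      2/37 ]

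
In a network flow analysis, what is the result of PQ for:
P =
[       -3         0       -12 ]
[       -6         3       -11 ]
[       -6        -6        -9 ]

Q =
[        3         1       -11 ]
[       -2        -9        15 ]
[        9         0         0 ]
PQ =
[     -117        -3        33 ]
[     -123       -33       111 ]
[      -87        48       -24 ]

Matrix multiplication: (PQ)[i][j] = sum over k of P[i][k] * Q[k][j].
  (PQ)[0][0] = (-3)*(3) + (0)*(-2) + (-12)*(9) = -117
  (PQ)[0][1] = (-3)*(1) + (0)*(-9) + (-12)*(0) = -3
  (PQ)[0][2] = (-3)*(-11) + (0)*(15) + (-12)*(0) = 33
  (PQ)[1][0] = (-6)*(3) + (3)*(-2) + (-11)*(9) = -123
  (PQ)[1][1] = (-6)*(1) + (3)*(-9) + (-11)*(0) = -33
  (PQ)[1][2] = (-6)*(-11) + (3)*(15) + (-11)*(0) = 111
  (PQ)[2][0] = (-6)*(3) + (-6)*(-2) + (-9)*(9) = -87
  (PQ)[2][1] = (-6)*(1) + (-6)*(-9) + (-9)*(0) = 48
  (PQ)[2][2] = (-6)*(-11) + (-6)*(15) + (-9)*(0) = -24
PQ =
[     -117        -3        33 ]
[     -123       -33       111 ]
[      -87        48       -24 ]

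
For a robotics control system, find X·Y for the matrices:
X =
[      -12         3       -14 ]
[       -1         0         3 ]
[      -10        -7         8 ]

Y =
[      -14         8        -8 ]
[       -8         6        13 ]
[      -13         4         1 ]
XY =
[      326      -134       121 ]
[      -25         4        11 ]
[       92       -90        -3 ]

Matrix multiplication: (XY)[i][j] = sum over k of X[i][k] * Y[k][j].
  (XY)[0][0] = (-12)*(-14) + (3)*(-8) + (-14)*(-13) = 326
  (XY)[0][1] = (-12)*(8) + (3)*(6) + (-14)*(4) = -134
  (XY)[0][2] = (-12)*(-8) + (3)*(13) + (-14)*(1) = 121
  (XY)[1][0] = (-1)*(-14) + (0)*(-8) + (3)*(-13) = -25
  (XY)[1][1] = (-1)*(8) + (0)*(6) + (3)*(4) = 4
  (XY)[1][2] = (-1)*(-8) + (0)*(13) + (3)*(1) = 11
  (XY)[2][0] = (-10)*(-14) + (-7)*(-8) + (8)*(-13) = 92
  (XY)[2][1] = (-10)*(8) + (-7)*(6) + (8)*(4) = -90
  (XY)[2][2] = (-10)*(-8) + (-7)*(13) + (8)*(1) = -3
XY =
[      326      -134       121 ]
[      -25         4        11 ]
[       92       -90        -3 ]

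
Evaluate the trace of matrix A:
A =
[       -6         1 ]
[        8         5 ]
tr(A) = -6 + 5 = -1

The trace of a square matrix is the sum of its diagonal entries.
Diagonal entries of A: A[0][0] = -6, A[1][1] = 5.
tr(A) = -6 + 5 = -1.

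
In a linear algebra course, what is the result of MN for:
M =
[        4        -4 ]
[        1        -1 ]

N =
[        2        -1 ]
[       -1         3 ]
MN =
[       12       -16 ]
[        3        -4 ]

Matrix multiplication: (MN)[i][j] = sum over k of M[i][k] * N[k][j].
  (MN)[0][0] = (4)*(2) + (-4)*(-1) = 12
  (MN)[0][1] = (4)*(-1) + (-4)*(3) = -16
  (MN)[1][0] = (1)*(2) + (-1)*(-1) = 3
  (MN)[1][1] = (1)*(-1) + (-1)*(3) = -4
MN =
[       12       -16 ]
[        3        -4 ]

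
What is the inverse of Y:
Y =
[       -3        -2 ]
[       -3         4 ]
det(Y) = -18
Y⁻¹ =
[     -2/9      -1/9 ]
[     -1/6       1/6 ]

For a 2×2 matrix Y = [[a, b], [c, d]] with det(Y) ≠ 0, Y⁻¹ = (1/det(Y)) * [[d, -b], [-c, a]].
det(Y) = (-3)*(4) - (-2)*(-3) = -12 - 6 = -18.
Y⁻¹ = (1/-18) * [[4, 2], [3, -3]].
Dividing each entry by -18 and reducing:
Y⁻¹ =
[     -2/9      -1/9 ]
[     -1/6       1/6 ]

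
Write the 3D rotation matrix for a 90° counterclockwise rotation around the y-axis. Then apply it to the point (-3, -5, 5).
R = [[0, 0, 1], [0, 1, 0], [-1, 0, 0]]; R·(-3, -5, 5) = (5, -5, 3)

Rotation matrix for 90° around y-axis:
cos(90°) = 0, sin(90°) = 1
R = [[0, 0, 1], [0, 1, 0], [-1, 0, 0]]
Apply to (-3, -5, 5): R·[-3, -5, 5]ᵀ = (5, -5, 3)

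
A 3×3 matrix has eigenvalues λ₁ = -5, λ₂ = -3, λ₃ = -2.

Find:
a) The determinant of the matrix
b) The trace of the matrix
det = -30, trace = -10

Two standard eigenvalue identities:
- det(A) equals the product of the eigenvalues (counted with multiplicity).
- trace(A) equals the sum of the eigenvalues.
det(A) = (-5)*(-3)*(-2) = -30.
trace(A) = -5 - 3 - 2 = -10.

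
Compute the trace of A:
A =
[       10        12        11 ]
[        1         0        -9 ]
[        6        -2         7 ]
tr(A) = 10 + 0 + 7 = 17

The trace of a square matrix is the sum of its diagonal entries.
Diagonal entries of A: A[0][0] = 10, A[1][1] = 0, A[2][2] = 7.
tr(A) = 10 + 0 + 7 = 17.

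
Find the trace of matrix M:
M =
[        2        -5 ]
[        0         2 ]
tr(M) = 2 + 2 = 4

The trace of a square matrix is the sum of its diagonal entries.
Diagonal entries of M: M[0][0] = 2, M[1][1] = 2.
tr(M) = 2 + 2 = 4.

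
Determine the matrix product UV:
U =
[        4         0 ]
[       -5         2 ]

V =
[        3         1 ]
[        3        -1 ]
UV =
[       12         4 ]
[       -9        -7 ]

Matrix multiplication: (UV)[i][j] = sum over k of U[i][k] * V[k][j].
  (UV)[0][0] = (4)*(3) + (0)*(3) = 12
  (UV)[0][1] = (4)*(1) + (0)*(-1) = 4
  (UV)[1][0] = (-5)*(3) + (2)*(3) = -9
  (UV)[1][1] = (-5)*(1) + (2)*(-1) = -7
UV =
[       12         4 ]
[       -9        -7 ]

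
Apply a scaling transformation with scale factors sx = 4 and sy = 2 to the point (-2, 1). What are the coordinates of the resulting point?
(-8, 2)

Scaling matrix:
[[4, 0], [0, 2]]
Result: (-2 × 4, 1 × 2) = (-8, 2)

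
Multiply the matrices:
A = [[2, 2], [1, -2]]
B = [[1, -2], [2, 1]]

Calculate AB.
[[6, -2], [-3, -4]]

Each entry (i,j) of AB = sum over k of A[i][k]*B[k][j].
(AB)[0][0] = (2)*(1) + (2)*(2) = 6
(AB)[0][1] = (2)*(-2) + (2)*(1) = -2
(AB)[1][0] = (1)*(1) + (-2)*(2) = -3
(AB)[1][1] = (1)*(-2) + (-2)*(1) = -4
AB = [[6, -2], [-3, -4]]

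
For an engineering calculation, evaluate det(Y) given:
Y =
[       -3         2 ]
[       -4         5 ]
det(Y) = -7

For a 2×2 matrix [[a, b], [c, d]], det = a*d - b*c.
det(Y) = (-3)*(5) - (2)*(-4) = -15 + 8 = -7.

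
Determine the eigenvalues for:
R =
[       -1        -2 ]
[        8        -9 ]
λ = -5, -5

Solve det(R - λI) = 0. For a 2×2 matrix the characteristic equation is λ² - (trace)λ + det = 0.
trace(R) = a + d = -1 - 9 = -10.
det(R) = a*d - b*c = (-1)*(-9) - (-2)*(8) = 9 + 16 = 25.
Characteristic equation: λ² - (-10)λ + (25) = 0.
Discriminant = (-10)² - 4*(25) = 100 - 100 = 0.
λ = (-10 ± √0) / 2 = (-10 ± 0) / 2 = -5, -5.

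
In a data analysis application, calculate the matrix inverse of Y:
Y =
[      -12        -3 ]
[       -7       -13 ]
det(Y) = 135
Y⁻¹ =
[  -13/135      1/45 ]
[    7/135     -4/45 ]

For a 2×2 matrix Y = [[a, b], [c, d]] with det(Y) ≠ 0, Y⁻¹ = (1/det(Y)) * [[d, -b], [-c, a]].
det(Y) = (-12)*(-13) - (-3)*(-7) = 156 - 21 = 135.
Y⁻¹ = (1/135) * [[-13, 3], [7, -12]].
Dividing each entry by 135 and reducing:
Y⁻¹ =
[  -13/135      1/45 ]
[    7/135     -4/45 ]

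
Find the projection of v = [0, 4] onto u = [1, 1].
[2, 2]

The projection of v onto u is proj_u(v) = ((v·u) / (u·u)) · u.
v·u = (0)*(1) + (4)*(1) = 4.
u·u = (1)*(1) + (1)*(1) = 2.
coefficient = 4 / 2 = 2.
proj_u(v) = 2 · [1, 1] = [2, 2].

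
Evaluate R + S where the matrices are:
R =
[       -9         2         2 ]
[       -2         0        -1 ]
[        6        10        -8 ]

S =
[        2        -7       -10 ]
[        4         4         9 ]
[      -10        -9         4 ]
R + S =
[       -7        -5        -8 ]
[        2         4         8 ]
[       -4         1        -4 ]

Matrix addition is elementwise: (R+S)[i][j] = R[i][j] + S[i][j].
  (R+S)[0][0] = (-9) + (2) = -7
  (R+S)[0][1] = (2) + (-7) = -5
  (R+S)[0][2] = (2) + (-10) = -8
  (R+S)[1][0] = (-2) + (4) = 2
  (R+S)[1][1] = (0) + (4) = 4
  (R+S)[1][2] = (-1) + (9) = 8
  (R+S)[2][0] = (6) + (-10) = -4
  (R+S)[2][1] = (10) + (-9) = 1
  (R+S)[2][2] = (-8) + (4) = -4
R + S =
[       -7        -5        -8 ]
[        2         4         8 ]
[       -4         1        -4 ]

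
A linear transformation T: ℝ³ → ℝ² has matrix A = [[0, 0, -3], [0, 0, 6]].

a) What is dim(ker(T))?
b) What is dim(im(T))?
dim(ker) = 2, dim(im) = 1

Observe that row 2 = -2 × row 1 (so the rows are linearly dependent).
Thus rank(A) = 1 (only one linearly independent row).
dim(im(T)) = rank(A) = 1.
By the rank-nullity theorem applied to T: ℝ³ → ℝ², rank(A) + nullity(A) = 3 (the domain dimension), so dim(ker(T)) = 3 - 1 = 2.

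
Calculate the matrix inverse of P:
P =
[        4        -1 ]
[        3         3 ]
det(P) = 15
P⁻¹ =
[      1/5      1/15 ]
[     -1/5      4/15 ]

For a 2×2 matrix P = [[a, b], [c, d]] with det(P) ≠ 0, P⁻¹ = (1/det(P)) * [[d, -b], [-c, a]].
det(P) = (4)*(3) - (-1)*(3) = 12 + 3 = 15.
P⁻¹ = (1/15) * [[3, 1], [-3, 4]].
Dividing each entry by 15 and reducing:
P⁻¹ =
[      1/5      1/15 ]
[     -1/5      4/15 ]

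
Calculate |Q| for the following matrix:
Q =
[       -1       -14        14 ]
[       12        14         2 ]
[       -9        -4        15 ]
det(Q) = 3646

Expand along row 0 (cofactor expansion): det(Q) = a*(e*i - f*h) - b*(d*i - f*g) + c*(d*h - e*g), where the 3×3 is [[a, b, c], [d, e, f], [g, h, i]].
Minor M_00 = (14)*(15) - (2)*(-4) = 210 + 8 = 218.
Minor M_01 = (12)*(15) - (2)*(-9) = 180 + 18 = 198.
Minor M_02 = (12)*(-4) - (14)*(-9) = -48 + 126 = 78.
det(Q) = (-1)*(218) - (-14)*(198) + (14)*(78) = -218 + 2772 + 1092 = 3646.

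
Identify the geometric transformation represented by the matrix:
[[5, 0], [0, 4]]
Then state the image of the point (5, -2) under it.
non-uniform scaling by (5, 4); image of (5, -2) is (25, -8)

This is diagonal with distinct entries, so it scales the x-axis by 5 and the y-axis by 4.
The matrix [[5, 0], [0, 4]] represents: non-uniform scaling by (5, 4).
Applying it to (5, -2): [5·5 + 0·-2, 0·5 + 4·-2] = (25, -8).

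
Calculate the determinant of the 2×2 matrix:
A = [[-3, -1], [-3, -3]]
6

For A = [[a, b], [c, d]], det(A) = a*d - b*c.
det(A) = (-3)*(-3) - (-1)*(-3) = 9 - 3 = 6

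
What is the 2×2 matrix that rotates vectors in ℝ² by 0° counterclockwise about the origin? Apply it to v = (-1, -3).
R = [[1, 0], [0, 1]]; R·v = (-1, -3)

A counterclockwise rotation by angle θ in ℝ² has matrix R(θ) = [[cos θ, -sin θ], [sin θ, cos θ]].
For θ = 0°: cos θ = 1, sin θ = 0.
R(0°) = [[1, 0], [0, 1]].
R·v = [1·-1 + (0)·-3, 0·-1 + 1·-3] = (-1, -3).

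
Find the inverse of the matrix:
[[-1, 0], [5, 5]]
[[-1, 0], [1, 1/5]]

For [[a,b],[c,d]], inverse = (1/det)·[[d,-b],[-c,a]]
det = -1·5 - 0·5 = -5
Inverse = (1/-5)·[[5, 0], [-5, -1]]
        = [[-1, 0], [1, 1/5]]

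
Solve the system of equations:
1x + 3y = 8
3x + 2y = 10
x = 2, y = 2

Use elimination (row reduction):
Equation 1: 1x + 3y = 8.
Equation 2: 3x + 2y = 10.
Multiply Eq1 by 3 and Eq2 by 1: 3x + 9y = 24;  3x + 2y = 10.
Subtract: (-7)y = -14, so y = 2.
Back-substitute into Eq1: 1x + 3*(2) = 8, so x = 2.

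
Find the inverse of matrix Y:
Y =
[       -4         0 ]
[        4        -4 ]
det(Y) = 16
Y⁻¹ =
[     -1/4         0 ]
[     -1/4      -1/4 ]

For a 2×2 matrix Y = [[a, b], [c, d]] with det(Y) ≠ 0, Y⁻¹ = (1/det(Y)) * [[d, -b], [-c, a]].
det(Y) = (-4)*(-4) - (0)*(4) = 16 - 0 = 16.
Y⁻¹ = (1/16) * [[-4, 0], [-4, -4]].
Dividing each entry by 16 and reducing:
Y⁻¹ =
[     -1/4         0 ]
[     -1/4      -1/4 ]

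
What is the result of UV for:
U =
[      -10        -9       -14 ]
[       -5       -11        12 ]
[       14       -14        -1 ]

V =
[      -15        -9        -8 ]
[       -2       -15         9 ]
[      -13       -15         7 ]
UV =
[      350       435       -99 ]
[      -59        30        25 ]
[     -169        99      -245 ]

Matrix multiplication: (UV)[i][j] = sum over k of U[i][k] * V[k][j].
  (UV)[0][0] = (-10)*(-15) + (-9)*(-2) + (-14)*(-13) = 350
  (UV)[0][1] = (-10)*(-9) + (-9)*(-15) + (-14)*(-15) = 435
  (UV)[0][2] = (-10)*(-8) + (-9)*(9) + (-14)*(7) = -99
  (UV)[1][0] = (-5)*(-15) + (-11)*(-2) + (12)*(-13) = -59
  (UV)[1][1] = (-5)*(-9) + (-11)*(-15) + (12)*(-15) = 30
  (UV)[1][2] = (-5)*(-8) + (-11)*(9) + (12)*(7) = 25
  (UV)[2][0] = (14)*(-15) + (-14)*(-2) + (-1)*(-13) = -169
  (UV)[2][1] = (14)*(-9) + (-14)*(-15) + (-1)*(-15) = 99
  (UV)[2][2] = (14)*(-8) + (-14)*(9) + (-1)*(7) = -245
UV =
[      350       435       -99 ]
[      -59        30        25 ]
[     -169        99      -245 ]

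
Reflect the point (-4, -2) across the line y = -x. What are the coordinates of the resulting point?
(2, 4)

Reflection across line y = -x: (-4, -2) → (2, 4)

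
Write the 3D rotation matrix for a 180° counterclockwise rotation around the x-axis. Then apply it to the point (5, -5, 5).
R = [[1, 0, 0], [0, -1, 0], [0, 0, -1]]; R·(5, -5, 5) = (5, 5, -5)

Rotation matrix for 180° around x-axis:
cos(180°) = -1, sin(180°) = 0
R = [[1, 0, 0], [0, -1, 0], [0, 0, -1]]
Apply to (5, -5, 5): R·[5, -5, 5]ᵀ = (5, 5, -5)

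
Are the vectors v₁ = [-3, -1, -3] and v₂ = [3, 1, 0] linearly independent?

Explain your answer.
Yes, linearly independent

Two vectors are linearly dependent iff one is a scalar multiple of the other.
No single scalar k satisfies v₂ = k·v₁ (the ratios of corresponding entries disagree), so v₁ and v₂ are linearly independent.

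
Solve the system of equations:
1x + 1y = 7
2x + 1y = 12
x = 5, y = 2

Use elimination (row reduction):
Equation 1: 1x + 1y = 7.
Equation 2: 2x + 1y = 12.
Multiply Eq1 by 2 and Eq2 by 1: 2x + 2y = 14;  2x + 1y = 12.
Subtract: (-1)y = -2, so y = 2.
Back-substitute into Eq1: 1x + 1*(2) = 7, so x = 5.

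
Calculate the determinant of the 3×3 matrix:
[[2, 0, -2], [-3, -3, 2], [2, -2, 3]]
-34

Expansion along first row:
det = 2·det([[-3,2],[-2,3]]) - 0·det([[-3,2],[2,3]]) + -2·det([[-3,-3],[2,-2]])
    = 2·(-3·3 - 2·-2) - 0·(-3·3 - 2·2) + -2·(-3·-2 - -3·2)
    = 2·-5 - 0·-13 + -2·12
    = -10 + 0 + -24 = -34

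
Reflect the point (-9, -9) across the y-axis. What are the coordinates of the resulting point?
(9, -9)

Reflection across y-axis: (-9, -9) → (9, -9)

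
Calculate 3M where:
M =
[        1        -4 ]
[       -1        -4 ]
3M =
[        3       -12 ]
[       -3       -12 ]

Scalar multiplication is elementwise: (3M)[i][j] = 3 * M[i][j].
  (3M)[0][0] = 3 * (1) = 3
  (3M)[0][1] = 3 * (-4) = -12
  (3M)[1][0] = 3 * (-1) = -3
  (3M)[1][1] = 3 * (-4) = -12
3M =
[        3       -12 ]
[       -3       -12 ]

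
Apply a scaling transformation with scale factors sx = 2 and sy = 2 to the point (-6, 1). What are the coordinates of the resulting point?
(-12, 2)

Scaling matrix:
[[2, 0], [0, 2]]
Result: (-6 × 2, 1 × 2) = (-12, 2)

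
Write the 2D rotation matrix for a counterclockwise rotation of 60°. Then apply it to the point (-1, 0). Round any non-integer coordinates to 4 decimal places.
R = [[1/2, -√3/2], [√3/2, 1/2]]; R·(-1, 0) = (-0.5000, -0.8660)

Rotation matrix formula: R(θ) = [[cos θ, -sin θ], [sin θ, cos θ]]
For θ = 60°:
cos(60°) = 1/2
sin(60°) = √3/2
R = [[1/2, -√3/2], [√3/2, 1/2]]
Apply to (-1, 0): [1/2·-1 + (-√3/2)·0, √3/2·-1 + 1/2·0] = (-0.5000, -0.8660)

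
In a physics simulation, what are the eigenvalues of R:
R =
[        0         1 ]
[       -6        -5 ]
λ = -3, -2

Solve det(R - λI) = 0. For a 2×2 matrix the characteristic equation is λ² - (trace)λ + det = 0.
trace(R) = a + d = 0 - 5 = -5.
det(R) = a*d - b*c = (0)*(-5) - (1)*(-6) = 0 + 6 = 6.
Characteristic equation: λ² - (-5)λ + (6) = 0.
Discriminant = (-5)² - 4*(6) = 25 - 24 = 1.
λ = (-5 ± √1) / 2 = (-5 ± 1) / 2 = -3, -2.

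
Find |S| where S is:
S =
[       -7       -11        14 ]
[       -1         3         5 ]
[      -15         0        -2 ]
det(S) = 1519

Expand along row 0 (cofactor expansion): det(S) = a*(e*i - f*h) - b*(d*i - f*g) + c*(d*h - e*g), where the 3×3 is [[a, b, c], [d, e, f], [g, h, i]].
Minor M_00 = (3)*(-2) - (5)*(0) = -6 - 0 = -6.
Minor M_01 = (-1)*(-2) - (5)*(-15) = 2 + 75 = 77.
Minor M_02 = (-1)*(0) - (3)*(-15) = 0 + 45 = 45.
det(S) = (-7)*(-6) - (-11)*(77) + (14)*(45) = 42 + 847 + 630 = 1519.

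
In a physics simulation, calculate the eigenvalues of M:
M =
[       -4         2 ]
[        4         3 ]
λ = -5, 4

Solve det(M - λI) = 0. For a 2×2 matrix the characteristic equation is λ² - (trace)λ + det = 0.
trace(M) = a + d = -4 + 3 = -1.
det(M) = a*d - b*c = (-4)*(3) - (2)*(4) = -12 - 8 = -20.
Characteristic equation: λ² - (-1)λ + (-20) = 0.
Discriminant = (-1)² - 4*(-20) = 1 + 80 = 81.
λ = (-1 ± √81) / 2 = (-1 ± 9) / 2 = -5, 4.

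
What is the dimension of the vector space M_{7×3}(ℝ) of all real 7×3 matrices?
Dimension = 21

A real 7×3 matrix is determined by its 7·3 = 21 independent entries.
A standard basis is {E_ij : 1 ≤ i ≤ 7, 1 ≤ j ≤ 3}, where E_ij has a 1 in position (i, j) and 0 elsewhere — there are 21 such matrices, and they are linearly independent and span M_{7×3}(ℝ).
Therefore dim(M_{7×3}(ℝ)) = 21.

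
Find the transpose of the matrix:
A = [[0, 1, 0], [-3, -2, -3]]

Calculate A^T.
[[0, -3], [1, -2], [0, -3]]

The transpose sends entry (i,j) to (j,i); rows become columns.
Row 0 of A: [0, 1, 0] -> column 0 of A^T.
Row 1 of A: [-3, -2, -3] -> column 1 of A^T.
A^T = [[0, -3], [1, -2], [0, -3]]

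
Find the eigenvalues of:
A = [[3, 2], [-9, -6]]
λ = -3, 0

Solve det(A - λI) = 0. For a 2×2 matrix this is λ² - (trace)λ + det = 0.
trace(A) = 3 - 6 = -3.
det(A) = (3)*(-6) - (2)*(-9) = -18 + 18 = 0.
Characteristic equation: λ² - (-3)λ + (0) = 0.
Discriminant: (-3)² - 4*(0) = 9 - 0 = 9.
Roots: λ = (-3 ± √9) / 2 = -3, 0.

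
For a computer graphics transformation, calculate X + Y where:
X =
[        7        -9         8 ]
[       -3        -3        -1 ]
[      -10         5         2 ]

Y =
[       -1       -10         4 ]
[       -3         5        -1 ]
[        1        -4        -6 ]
X + Y =
[        6       -19        12 ]
[       -6         2        -2 ]
[       -9         1        -4 ]

Matrix addition is elementwise: (X+Y)[i][j] = X[i][j] + Y[i][j].
  (X+Y)[0][0] = (7) + (-1) = 6
  (X+Y)[0][1] = (-9) + (-10) = -19
  (X+Y)[0][2] = (8) + (4) = 12
  (X+Y)[1][0] = (-3) + (-3) = -6
  (X+Y)[1][1] = (-3) + (5) = 2
  (X+Y)[1][2] = (-1) + (-1) = -2
  (X+Y)[2][0] = (-10) + (1) = -9
  (X+Y)[2][1] = (5) + (-4) = 1
  (X+Y)[2][2] = (2) + (-6) = -4
X + Y =
[        6       -19        12 ]
[       -6         2        -2 ]
[       -9         1        -4 ]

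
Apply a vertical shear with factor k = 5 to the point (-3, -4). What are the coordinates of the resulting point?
(-3, -19)

Shear matrix for vertical shear with factor k = 5:
[[1, 0], [5, 1]]
Result: (-3, -4) → (-3, -19)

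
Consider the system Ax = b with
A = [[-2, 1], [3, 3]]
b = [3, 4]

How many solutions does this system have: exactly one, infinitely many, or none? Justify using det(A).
Exactly one solution

Compute det(A) = (-2)*(3) - (1)*(3) = -9.
Because det(A) ≠ 0, A is invertible and Ax = b has a unique solution for every b (here x = A⁻¹ b).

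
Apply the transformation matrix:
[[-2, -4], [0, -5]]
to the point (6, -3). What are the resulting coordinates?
(0, 15)

Matrix multiplication:
[[-2, -4], [0, -5]] × [6, -3]ᵀ
= [-2×6 + -4×-3, 0×6 + -5×-3]ᵀ
= [0.0000, 15.0000]ᵀ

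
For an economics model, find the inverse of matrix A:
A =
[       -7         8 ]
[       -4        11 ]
det(A) = -45
A⁻¹ =
[   -11/45      8/45 ]
[    -4/45      7/45 ]

For a 2×2 matrix A = [[a, b], [c, d]] with det(A) ≠ 0, A⁻¹ = (1/det(A)) * [[d, -b], [-c, a]].
det(A) = (-7)*(11) - (8)*(-4) = -77 + 32 = -45.
A⁻¹ = (1/-45) * [[11, -8], [4, -7]].
Dividing each entry by -45 and reducing:
A⁻¹ =
[   -11/45      8/45 ]
[    -4/45      7/45 ]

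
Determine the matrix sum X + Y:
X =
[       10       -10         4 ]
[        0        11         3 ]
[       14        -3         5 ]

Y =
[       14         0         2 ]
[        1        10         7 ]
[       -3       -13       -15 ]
X + Y =
[       24       -10         6 ]
[        1        21        10 ]
[       11       -16       -10 ]

Matrix addition is elementwise: (X+Y)[i][j] = X[i][j] + Y[i][j].
  (X+Y)[0][0] = (10) + (14) = 24
  (X+Y)[0][1] = (-10) + (0) = -10
  (X+Y)[0][2] = (4) + (2) = 6
  (X+Y)[1][0] = (0) + (1) = 1
  (X+Y)[1][1] = (11) + (10) = 21
  (X+Y)[1][2] = (3) + (7) = 10
  (X+Y)[2][0] = (14) + (-3) = 11
  (X+Y)[2][1] = (-3) + (-13) = -16
  (X+Y)[2][2] = (5) + (-15) = -10
X + Y =
[       24       -10         6 ]
[        1        21        10 ]
[       11       -16       -10 ]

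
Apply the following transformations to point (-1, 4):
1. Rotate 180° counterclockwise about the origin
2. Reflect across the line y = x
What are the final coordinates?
(-4, 1)

Step 1: Rotate 180° → (1, -4)
Step 2: Reflect across the line y = x → (-4, 1)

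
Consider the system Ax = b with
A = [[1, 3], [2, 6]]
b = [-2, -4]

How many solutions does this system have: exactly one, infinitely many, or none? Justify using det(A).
Infinitely many solutions

det(A) = (1)*(6) - (3)*(2) = 0, so A is singular (column 2 is 3 times column 1).
b = [-2, -4] = -2 * column 1 of A, so b lies in the column space of A.
A singular matrix whose right-hand side is in its column space gives a 1-parameter family of solutions — infinitely many.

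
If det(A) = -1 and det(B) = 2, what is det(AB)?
-2

Use the multiplicative property of determinants: det(AB) = det(A)*det(B).
det(AB) = (-1)*(2) = -2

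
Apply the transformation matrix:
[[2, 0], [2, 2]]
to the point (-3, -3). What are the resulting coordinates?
(-6, -12)

Matrix multiplication:
[[2, 0], [2, 2]] × [-3, -3]ᵀ
= [2×-3 + 0×-3, 2×-3 + 2×-3]ᵀ
= [-6.0000, -12.0000]ᵀ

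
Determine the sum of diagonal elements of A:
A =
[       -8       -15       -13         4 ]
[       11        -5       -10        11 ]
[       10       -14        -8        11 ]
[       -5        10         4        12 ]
tr(A) = -8 - 5 - 8 + 12 = -9

The trace of a square matrix is the sum of its diagonal entries.
Diagonal entries of A: A[0][0] = -8, A[1][1] = -5, A[2][2] = -8, A[3][3] = 12.
tr(A) = -8 - 5 - 8 + 12 = -9.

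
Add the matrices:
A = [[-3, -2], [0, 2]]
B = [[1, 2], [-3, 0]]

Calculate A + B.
[[-2, 0], [-3, 2]]

Add corresponding elements:
(-3)+(1)=-2
(-2)+(2)=0
(0)+(-3)=-3
(2)+(0)=2
A + B = [[-2, 0], [-3, 2]]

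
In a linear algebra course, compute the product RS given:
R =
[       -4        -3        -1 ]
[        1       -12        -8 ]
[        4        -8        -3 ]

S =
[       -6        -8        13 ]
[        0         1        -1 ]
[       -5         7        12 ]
RS =
[       29        22       -61 ]
[       34       -76       -71 ]
[       -9       -61        24 ]

Matrix multiplication: (RS)[i][j] = sum over k of R[i][k] * S[k][j].
  (RS)[0][0] = (-4)*(-6) + (-3)*(0) + (-1)*(-5) = 29
  (RS)[0][1] = (-4)*(-8) + (-3)*(1) + (-1)*(7) = 22
  (RS)[0][2] = (-4)*(13) + (-3)*(-1) + (-1)*(12) = -61
  (RS)[1][0] = (1)*(-6) + (-12)*(0) + (-8)*(-5) = 34
  (RS)[1][1] = (1)*(-8) + (-12)*(1) + (-8)*(7) = -76
  (RS)[1][2] = (1)*(13) + (-12)*(-1) + (-8)*(12) = -71
  (RS)[2][0] = (4)*(-6) + (-8)*(0) + (-3)*(-5) = -9
  (RS)[2][1] = (4)*(-8) + (-8)*(1) + (-3)*(7) = -61
  (RS)[2][2] = (4)*(13) + (-8)*(-1) + (-3)*(12) = 24
RS =
[       29        22       -61 ]
[       34       -76       -71 ]
[       -9       -61        24 ]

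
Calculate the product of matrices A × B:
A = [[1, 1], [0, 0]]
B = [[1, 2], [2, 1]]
[[3, 3], [0, 0]]

Matrix multiplication:
C[0][0] = 1×1 + 1×2 = 3
C[0][1] = 1×2 + 1×1 = 3
C[1][0] = 0×1 + 0×2 = 0
C[1][1] = 0×2 + 0×1 = 0
Result: [[3, 3], [0, 0]]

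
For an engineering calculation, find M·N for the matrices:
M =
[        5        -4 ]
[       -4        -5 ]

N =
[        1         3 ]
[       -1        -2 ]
MN =
[        9        23 ]
[        1        -2 ]

Matrix multiplication: (MN)[i][j] = sum over k of M[i][k] * N[k][j].
  (MN)[0][0] = (5)*(1) + (-4)*(-1) = 9
  (MN)[0][1] = (5)*(3) + (-4)*(-2) = 23
  (MN)[1][0] = (-4)*(1) + (-5)*(-1) = 1
  (MN)[1][1] = (-4)*(3) + (-5)*(-2) = -2
MN =
[        9        23 ]
[        1        -2 ]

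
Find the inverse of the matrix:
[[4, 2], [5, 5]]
[[1/2, -1/5], [-1/2, 2/5]]

For [[a,b],[c,d]], inverse = (1/det)·[[d,-b],[-c,a]]
det = 4·5 - 2·5 = 10
Inverse = (1/10)·[[5, -2], [-5, 4]]
        = [[1/2, -1/5], [-1/2, 2/5]]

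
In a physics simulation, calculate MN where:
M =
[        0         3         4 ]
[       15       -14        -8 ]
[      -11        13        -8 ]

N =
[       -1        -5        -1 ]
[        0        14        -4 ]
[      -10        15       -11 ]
MN =
[      -40       102       -56 ]
[       65      -391       129 ]
[       91       117        47 ]

Matrix multiplication: (MN)[i][j] = sum over k of M[i][k] * N[k][j].
  (MN)[0][0] = (0)*(-1) + (3)*(0) + (4)*(-10) = -40
  (MN)[0][1] = (0)*(-5) + (3)*(14) + (4)*(15) = 102
  (MN)[0][2] = (0)*(-1) + (3)*(-4) + (4)*(-11) = -56
  (MN)[1][0] = (15)*(-1) + (-14)*(0) + (-8)*(-10) = 65
  (MN)[1][1] = (15)*(-5) + (-14)*(14) + (-8)*(15) = -391
  (MN)[1][2] = (15)*(-1) + (-14)*(-4) + (-8)*(-11) = 129
  (MN)[2][0] = (-11)*(-1) + (13)*(0) + (-8)*(-10) = 91
  (MN)[2][1] = (-11)*(-5) + (13)*(14) + (-8)*(15) = 117
  (MN)[2][2] = (-11)*(-1) + (13)*(-4) + (-8)*(-11) = 47
MN =
[      -40       102       -56 ]
[       65      -391       129 ]
[       91       117        47 ]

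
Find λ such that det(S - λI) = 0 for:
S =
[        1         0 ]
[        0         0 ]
λ = 0, 1

Solve det(S - λI) = 0. For a 2×2 matrix the characteristic equation is λ² - (trace)λ + det = 0.
trace(S) = a + d = 1 + 0 = 1.
det(S) = a*d - b*c = (1)*(0) - (0)*(0) = 0 - 0 = 0.
Characteristic equation: λ² - (1)λ + (0) = 0.
Discriminant = (1)² - 4*(0) = 1 - 0 = 1.
λ = (1 ± √1) / 2 = (1 ± 1) / 2 = 0, 1.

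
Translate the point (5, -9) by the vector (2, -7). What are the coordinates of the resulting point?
(7, -16)

Translation by (2, -7):
x' = 5 + 2 = 7
y' = -9 + -7 = -16
Homogeneous matrix: [[1, 0, 2], [0, 1, -7], [0, 0, 1]]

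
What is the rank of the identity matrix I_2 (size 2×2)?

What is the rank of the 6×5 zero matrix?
rank(I_2) = 2, rank(0) = 0

The identity I_2 has 2 columns that are the standard basis vectors e_1, …, e_2. These are linearly independent, so all 2 columns are pivots and rank(I_2) = 2.
The 6×5 zero matrix has every entry zero, so every row is the zero row and there are no pivots; rank(0) = 0.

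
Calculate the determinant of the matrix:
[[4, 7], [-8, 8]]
88

For a 2×2 matrix [[a, b], [c, d]], det = ad - bc
det = (4)(8) - (7)(-8) = 32 - -56 = 88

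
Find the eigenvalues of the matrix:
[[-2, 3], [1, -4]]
λ = -5 and λ = -1

Characteristic equation: det(A - λI) = 0
λ² - (trace)λ + (det) = 0
λ² - (-6)λ + (5) = 0
λ² + 6λ + 5 = 0
Solving: λ = -5, -1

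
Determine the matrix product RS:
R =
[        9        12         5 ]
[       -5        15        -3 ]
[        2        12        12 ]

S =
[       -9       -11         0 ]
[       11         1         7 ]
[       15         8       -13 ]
RS =
[      126       -47        19 ]
[      165        46       144 ]
[      294        86       -72 ]

Matrix multiplication: (RS)[i][j] = sum over k of R[i][k] * S[k][j].
  (RS)[0][0] = (9)*(-9) + (12)*(11) + (5)*(15) = 126
  (RS)[0][1] = (9)*(-11) + (12)*(1) + (5)*(8) = -47
  (RS)[0][2] = (9)*(0) + (12)*(7) + (5)*(-13) = 19
  (RS)[1][0] = (-5)*(-9) + (15)*(11) + (-3)*(15) = 165
  (RS)[1][1] = (-5)*(-11) + (15)*(1) + (-3)*(8) = 46
  (RS)[1][2] = (-5)*(0) + (15)*(7) + (-3)*(-13) = 144
  (RS)[2][0] = (2)*(-9) + (12)*(11) + (12)*(15) = 294
  (RS)[2][1] = (2)*(-11) + (12)*(1) + (12)*(8) = 86
  (RS)[2][2] = (2)*(0) + (12)*(7) + (12)*(-13) = -72
RS =
[      126       -47        19 ]
[      165        46       144 ]
[      294        86       -72 ]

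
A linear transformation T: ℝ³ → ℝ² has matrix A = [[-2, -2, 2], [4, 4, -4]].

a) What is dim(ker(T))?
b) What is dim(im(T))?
dim(ker) = 2, dim(im) = 1

Observe that row 2 = -2 × row 1 (so the rows are linearly dependent).
Thus rank(A) = 1 (only one linearly independent row).
dim(im(T)) = rank(A) = 1.
By the rank-nullity theorem applied to T: ℝ³ → ℝ², rank(A) + nullity(A) = 3 (the domain dimension), so dim(ker(T)) = 3 - 1 = 2.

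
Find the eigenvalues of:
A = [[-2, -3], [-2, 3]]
λ = -3, 4

Solve det(A - λI) = 0. For a 2×2 matrix this is λ² - (trace)λ + det = 0.
trace(A) = -2 + 3 = 1.
det(A) = (-2)*(3) - (-3)*(-2) = -6 - 6 = -12.
Characteristic equation: λ² - (1)λ + (-12) = 0.
Discriminant: (1)² - 4*(-12) = 1 + 48 = 49.
Roots: λ = (1 ± √49) / 2 = -3, 4.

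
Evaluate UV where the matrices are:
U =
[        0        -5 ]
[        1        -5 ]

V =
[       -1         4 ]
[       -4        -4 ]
UV =
[       20        20 ]
[       19        24 ]

Matrix multiplication: (UV)[i][j] = sum over k of U[i][k] * V[k][j].
  (UV)[0][0] = (0)*(-1) + (-5)*(-4) = 20
  (UV)[0][1] = (0)*(4) + (-5)*(-4) = 20
  (UV)[1][0] = (1)*(-1) + (-5)*(-4) = 19
  (UV)[1][1] = (1)*(4) + (-5)*(-4) = 24
UV =
[       20        20 ]
[       19        24 ]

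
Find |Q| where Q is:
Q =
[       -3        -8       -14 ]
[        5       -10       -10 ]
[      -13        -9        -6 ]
det(Q) = 1260

Expand along row 0 (cofactor expansion): det(Q) = a*(e*i - f*h) - b*(d*i - f*g) + c*(d*h - e*g), where the 3×3 is [[a, b, c], [d, e, f], [g, h, i]].
Minor M_00 = (-10)*(-6) - (-10)*(-9) = 60 - 90 = -30.
Minor M_01 = (5)*(-6) - (-10)*(-13) = -30 - 130 = -160.
Minor M_02 = (5)*(-9) - (-10)*(-13) = -45 - 130 = -175.
det(Q) = (-3)*(-30) - (-8)*(-160) + (-14)*(-175) = 90 - 1280 + 2450 = 1260.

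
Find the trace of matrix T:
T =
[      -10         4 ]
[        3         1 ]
tr(T) = -10 + 1 = -9

The trace of a square matrix is the sum of its diagonal entries.
Diagonal entries of T: T[0][0] = -10, T[1][1] = 1.
tr(T) = -10 + 1 = -9.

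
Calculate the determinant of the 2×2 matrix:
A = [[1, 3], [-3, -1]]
8

For A = [[a, b], [c, d]], det(A) = a*d - b*c.
det(A) = (1)*(-1) - (3)*(-3) = -1 - -9 = 8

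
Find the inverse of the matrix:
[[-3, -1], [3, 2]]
[[-2/3, -1/3], [1, 1]]

For [[a,b],[c,d]], inverse = (1/det)·[[d,-b],[-c,a]]
det = -3·2 - -1·3 = -3
Inverse = (1/-3)·[[2, 1], [-3, -3]]
        = [[-2/3, -1/3], [1, 1]]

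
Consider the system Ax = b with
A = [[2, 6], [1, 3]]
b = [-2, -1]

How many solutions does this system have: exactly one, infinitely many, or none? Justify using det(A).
Infinitely many solutions

det(A) = (2)*(3) - (6)*(1) = 0, so A is singular (column 2 is 3 times column 1).
b = [-2, -1] = -1 * column 1 of A, so b lies in the column space of A.
A singular matrix whose right-hand side is in its column space gives a 1-parameter family of solutions — infinitely many.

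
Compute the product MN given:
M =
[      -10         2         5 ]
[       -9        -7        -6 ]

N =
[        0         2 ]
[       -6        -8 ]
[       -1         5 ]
MN =
[      -17       -11 ]
[       48         8 ]

Matrix multiplication: (MN)[i][j] = sum over k of M[i][k] * N[k][j].
  (MN)[0][0] = (-10)*(0) + (2)*(-6) + (5)*(-1) = -17
  (MN)[0][1] = (-10)*(2) + (2)*(-8) + (5)*(5) = -11
  (MN)[1][0] = (-9)*(0) + (-7)*(-6) + (-6)*(-1) = 48
  (MN)[1][1] = (-9)*(2) + (-7)*(-8) + (-6)*(5) = 8
MN =
[      -17       -11 ]
[       48         8 ]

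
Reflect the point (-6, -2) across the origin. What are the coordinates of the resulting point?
(6, 2)

Reflection across origin: (-6, -2) → (6, 2)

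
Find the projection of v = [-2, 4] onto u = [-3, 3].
[-3, 3]

The projection of v onto u is proj_u(v) = ((v·u) / (u·u)) · u.
v·u = (-2)*(-3) + (4)*(3) = 18.
u·u = (-3)*(-3) + (3)*(3) = 18.
coefficient = 18 / 18 = 1.
proj_u(v) = 1 · [-3, 3] = [-3, 3].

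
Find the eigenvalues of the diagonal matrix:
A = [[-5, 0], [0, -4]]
λ₁ = -5, λ₂ = -4

The characteristic polynomial of A is det(A - λI) = (-5 - λ)(-4 - λ) = 0.
The roots are λ = -5 and λ = -4, so the eigenvalues are the diagonal entries.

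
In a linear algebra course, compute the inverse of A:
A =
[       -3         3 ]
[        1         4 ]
det(A) = -15
A⁻¹ =
[    -4/15       1/5 ]
[     1/15       1/5 ]

For a 2×2 matrix A = [[a, b], [c, d]] with det(A) ≠ 0, A⁻¹ = (1/det(A)) * [[d, -b], [-c, a]].
det(A) = (-3)*(4) - (3)*(1) = -12 - 3 = -15.
A⁻¹ = (1/-15) * [[4, -3], [-1, -3]].
Dividing each entry by -15 and reducing:
A⁻¹ =
[    -4/15       1/5 ]
[     1/15       1/5 ]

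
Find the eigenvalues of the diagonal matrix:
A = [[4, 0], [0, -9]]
λ₁ = 4, λ₂ = -9

The characteristic polynomial of A is det(A - λI) = (4 - λ)(-9 - λ) = 0.
The roots are λ = 4 and λ = -9, so the eigenvalues are the diagonal entries.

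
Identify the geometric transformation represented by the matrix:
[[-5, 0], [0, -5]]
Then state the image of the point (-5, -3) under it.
uniform scaling by factor -5; image of (-5, -3) is (25, 15)

This is a diagonal matrix with equal entries -5, so it scales both axes by the same factor -5.
The matrix [[-5, 0], [0, -5]] represents: uniform scaling by factor -5.
Applying it to (-5, -3): [-5·-5 + 0·-3, 0·-5 + -5·-3] = (25, 15).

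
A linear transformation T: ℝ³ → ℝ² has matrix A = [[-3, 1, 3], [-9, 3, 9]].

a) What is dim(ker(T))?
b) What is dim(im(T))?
dim(ker) = 2, dim(im) = 1

Observe that row 2 = 3 × row 1 (so the rows are linearly dependent).
Thus rank(A) = 1 (only one linearly independent row).
dim(im(T)) = rank(A) = 1.
By the rank-nullity theorem applied to T: ℝ³ → ℝ², rank(A) + nullity(A) = 3 (the domain dimension), so dim(ker(T)) = 3 - 1 = 2.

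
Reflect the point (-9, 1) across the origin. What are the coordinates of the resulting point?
(9, -1)

Reflection across origin: (-9, 1) → (9, -1)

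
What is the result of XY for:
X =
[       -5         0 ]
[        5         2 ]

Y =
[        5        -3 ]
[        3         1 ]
XY =
[      -25        15 ]
[       31       -13 ]

Matrix multiplication: (XY)[i][j] = sum over k of X[i][k] * Y[k][j].
  (XY)[0][0] = (-5)*(5) + (0)*(3) = -25
  (XY)[0][1] = (-5)*(-3) + (0)*(1) = 15
  (XY)[1][0] = (5)*(5) + (2)*(3) = 31
  (XY)[1][1] = (5)*(-3) + (2)*(1) = -13
XY =
[      -25        15 ]
[       31       -13 ]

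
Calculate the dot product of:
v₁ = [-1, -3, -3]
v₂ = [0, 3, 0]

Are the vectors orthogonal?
-9, No

The dot product is the sum of products of corresponding components.
v₁·v₂ = (-1)*(0) + (-3)*(3) + (-3)*(0) = 0 - 9 + 0 = -9.
Two vectors are orthogonal iff their dot product is 0; here the dot product is -9, so the vectors are not orthogonal.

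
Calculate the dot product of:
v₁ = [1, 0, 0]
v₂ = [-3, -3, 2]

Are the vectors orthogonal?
-3, No

The dot product is the sum of products of corresponding components.
v₁·v₂ = (1)*(-3) + (0)*(-3) + (0)*(2) = -3 + 0 + 0 = -3.
Two vectors are orthogonal iff their dot product is 0; here the dot product is -3, so the vectors are not orthogonal.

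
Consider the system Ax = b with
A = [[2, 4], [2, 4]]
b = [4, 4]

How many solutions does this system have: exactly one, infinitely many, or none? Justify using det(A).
Infinitely many solutions

det(A) = (2)*(4) - (4)*(2) = 0, so A is singular (column 2 is 2 times column 1).
b = [4, 4] = 2 * column 1 of A, so b lies in the column space of A.
A singular matrix whose right-hand side is in its column space gives a 1-parameter family of solutions — infinitely many.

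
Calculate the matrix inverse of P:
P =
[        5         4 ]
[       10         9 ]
det(P) = 5
P⁻¹ =
[      9/5      -4/5 ]
[       -2         1 ]

For a 2×2 matrix P = [[a, b], [c, d]] with det(P) ≠ 0, P⁻¹ = (1/det(P)) * [[d, -b], [-c, a]].
det(P) = (5)*(9) - (4)*(10) = 45 - 40 = 5.
P⁻¹ = (1/5) * [[9, -4], [-10, 5]].
Dividing each entry by 5 and reducing:
P⁻¹ =
[      9/5      -4/5 ]
[       -2         1 ]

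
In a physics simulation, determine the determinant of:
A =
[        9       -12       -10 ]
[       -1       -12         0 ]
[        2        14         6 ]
det(A) = -820

Expand along row 0 (cofactor expansion): det(A) = a*(e*i - f*h) - b*(d*i - f*g) + c*(d*h - e*g), where the 3×3 is [[a, b, c], [d, e, f], [g, h, i]].
Minor M_00 = (-12)*(6) - (0)*(14) = -72 - 0 = -72.
Minor M_01 = (-1)*(6) - (0)*(2) = -6 - 0 = -6.
Minor M_02 = (-1)*(14) - (-12)*(2) = -14 + 24 = 10.
det(A) = (9)*(-72) - (-12)*(-6) + (-10)*(10) = -648 - 72 - 100 = -820.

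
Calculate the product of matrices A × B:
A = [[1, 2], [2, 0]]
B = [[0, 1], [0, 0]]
[[0, 1], [0, 2]]

Matrix multiplication:
C[0][0] = 1×0 + 2×0 = 0
C[0][1] = 1×1 + 2×0 = 1
C[1][0] = 2×0 + 0×0 = 0
C[1][1] = 2×1 + 0×0 = 2
Result: [[0, 1], [0, 2]]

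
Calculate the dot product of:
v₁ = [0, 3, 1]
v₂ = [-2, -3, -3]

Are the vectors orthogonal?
-12, No

The dot product is the sum of products of corresponding components.
v₁·v₂ = (0)*(-2) + (3)*(-3) + (1)*(-3) = 0 - 9 - 3 = -12.
Two vectors are orthogonal iff their dot product is 0; here the dot product is -12, so the vectors are not orthogonal.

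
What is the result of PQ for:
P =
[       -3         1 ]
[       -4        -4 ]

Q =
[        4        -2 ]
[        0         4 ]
PQ =
[      -12        10 ]
[      -16        -8 ]

Matrix multiplication: (PQ)[i][j] = sum over k of P[i][k] * Q[k][j].
  (PQ)[0][0] = (-3)*(4) + (1)*(0) = -12
  (PQ)[0][1] = (-3)*(-2) + (1)*(4) = 10
  (PQ)[1][0] = (-4)*(4) + (-4)*(0) = -16
  (PQ)[1][1] = (-4)*(-2) + (-4)*(4) = -8
PQ =
[      -12        10 ]
[      -16        -8 ]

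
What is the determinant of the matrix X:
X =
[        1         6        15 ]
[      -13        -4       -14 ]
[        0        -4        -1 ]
det(X) = 650

Expand along row 0 (cofactor expansion): det(X) = a*(e*i - f*h) - b*(d*i - f*g) + c*(d*h - e*g), where the 3×3 is [[a, b, c], [d, e, f], [g, h, i]].
Minor M_00 = (-4)*(-1) - (-14)*(-4) = 4 - 56 = -52.
Minor M_01 = (-13)*(-1) - (-14)*(0) = 13 - 0 = 13.
Minor M_02 = (-13)*(-4) - (-4)*(0) = 52 - 0 = 52.
det(X) = (1)*(-52) - (6)*(13) + (15)*(52) = -52 - 78 + 780 = 650.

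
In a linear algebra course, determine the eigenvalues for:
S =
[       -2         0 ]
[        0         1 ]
λ = -2, 1

Solve det(S - λI) = 0. For a 2×2 matrix the characteristic equation is λ² - (trace)λ + det = 0.
trace(S) = a + d = -2 + 1 = -1.
det(S) = a*d - b*c = (-2)*(1) - (0)*(0) = -2 - 0 = -2.
Characteristic equation: λ² - (-1)λ + (-2) = 0.
Discriminant = (-1)² - 4*(-2) = 1 + 8 = 9.
λ = (-1 ± √9) / 2 = (-1 ± 3) / 2 = -2, 1.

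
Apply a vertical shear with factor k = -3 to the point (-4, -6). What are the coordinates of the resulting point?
(-4, 6)

Shear matrix for vertical shear with factor k = -3:
[[1, 0], [-3, 1]]
Result: (-4, -6) → (-4, 6)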